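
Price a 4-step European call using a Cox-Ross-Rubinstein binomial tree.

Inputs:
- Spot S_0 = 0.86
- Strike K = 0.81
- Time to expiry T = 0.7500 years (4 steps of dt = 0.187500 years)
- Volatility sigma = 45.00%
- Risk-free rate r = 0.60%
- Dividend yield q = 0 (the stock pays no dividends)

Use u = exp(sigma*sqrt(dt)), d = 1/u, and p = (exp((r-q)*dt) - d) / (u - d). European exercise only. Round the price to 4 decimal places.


Answer: Price = V(0,0) = 0.1572

Derivation:
dt = T/N = 0.187500
u = exp(sigma*sqrt(dt)) = 1.215136; d = 1/u = 0.822953
p = (exp((r-q)*dt) - d) / (u - d) = 0.454310
Discount per step: exp(-r*dt) = 0.998876
Stock lattice S(k, i) with i counting down-moves:
  k=0: S(0,0) = 0.8600
  k=1: S(1,0) = 1.0450; S(1,1) = 0.7077
  k=2: S(2,0) = 1.2698; S(2,1) = 0.8600; S(2,2) = 0.5824
  k=3: S(3,0) = 1.5430; S(3,1) = 1.0450; S(3,2) = 0.7077; S(3,3) = 0.4793
  k=4: S(4,0) = 1.8750; S(4,1) = 1.2698; S(4,2) = 0.8600; S(4,3) = 0.5824; S(4,4) = 0.3945
Terminal payoffs V(N, i) = max(S_T - K, 0):
  V(4,0) = 1.064984; V(4,1) = 0.459837; V(4,2) = 0.050000; V(4,3) = 0.000000; V(4,4) = 0.000000
Backward induction: V(k, i) = exp(-r*dt) * [p * V(k+1, i) + (1-p) * V(k+1, i+1)].
  V(3,0) = exp(-r*dt) * [p*1.064984 + (1-p)*0.459837] = 0.733935
  V(3,1) = exp(-r*dt) * [p*0.459837 + (1-p)*0.050000] = 0.235927
  V(3,2) = exp(-r*dt) * [p*0.050000 + (1-p)*0.000000] = 0.022690
  V(3,3) = exp(-r*dt) * [p*0.000000 + (1-p)*0.000000] = 0.000000
  V(2,0) = exp(-r*dt) * [p*0.733935 + (1-p)*0.235927] = 0.461657
  V(2,1) = exp(-r*dt) * [p*0.235927 + (1-p)*0.022690] = 0.119431
  V(2,2) = exp(-r*dt) * [p*0.022690 + (1-p)*0.000000] = 0.010297
  V(1,0) = exp(-r*dt) * [p*0.461657 + (1-p)*0.119431] = 0.274599
  V(1,1) = exp(-r*dt) * [p*0.119431 + (1-p)*0.010297] = 0.059810
  V(0,0) = exp(-r*dt) * [p*0.274599 + (1-p)*0.059810] = 0.157214


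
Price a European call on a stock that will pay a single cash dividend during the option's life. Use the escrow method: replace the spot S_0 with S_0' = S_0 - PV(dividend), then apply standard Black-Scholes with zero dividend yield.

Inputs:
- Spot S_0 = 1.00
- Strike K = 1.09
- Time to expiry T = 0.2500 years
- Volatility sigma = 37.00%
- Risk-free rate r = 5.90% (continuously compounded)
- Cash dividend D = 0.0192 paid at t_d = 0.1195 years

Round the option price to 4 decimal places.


Answer: Price = 0.0381

Derivation:
PV(D) = D * exp(-r * t_d) = 0.0192 * 0.99297430 = 0.01906511
S_0' = S_0 - PV(D) = 1.0000 - 0.01906511 = 0.98093489
d1 = (ln(S_0'/K) + (r + sigma^2/2)*T) / (sigma*sqrt(T)) = -0.39764533
d2 = d1 - sigma*sqrt(T) = -0.58264533
exp(-rT) = 0.98535825
N(d1) = 0.34544582; N(d2) = 0.28006604
C = S_0' * N(d1) - K * exp(-rT) * N(d2) = 0.98093489 * 0.34544582 - 1.0900 * 0.98535825 * 0.28006604 = 0.0381


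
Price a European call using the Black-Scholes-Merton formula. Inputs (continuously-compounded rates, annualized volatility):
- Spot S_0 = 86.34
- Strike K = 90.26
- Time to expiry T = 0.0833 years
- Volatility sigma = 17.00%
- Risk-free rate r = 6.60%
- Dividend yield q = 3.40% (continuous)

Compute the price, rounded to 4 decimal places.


Answer: Price = 0.4737

Derivation:
d1 = (ln(S/K) + (r - q + 0.5*sigma^2) * T) / (sigma * sqrt(T)) = -0.82609100
d2 = d1 - sigma * sqrt(T) = -0.87515596
exp(-rT) = 0.99451729; exp(-qT) = 0.99717181
C = S_0 * exp(-qT) * N(d1) - K * exp(-rT) * N(d2)
N(d1) = 0.20437624; N(d2) = 0.19074453
C = 86.3400 * 0.99717181 * 0.20437624 - 90.2600 * 0.99451729 * 0.19074453 = 0.4737


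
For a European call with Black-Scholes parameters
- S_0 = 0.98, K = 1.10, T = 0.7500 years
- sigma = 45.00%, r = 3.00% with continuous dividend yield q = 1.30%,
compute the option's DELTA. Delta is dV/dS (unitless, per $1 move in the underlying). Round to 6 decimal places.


Answer: Delta = 0.467976

Derivation:
d1 = -0.0688339754; d2 = -0.4585454072
phi(d1) = 0.3979982816; exp(-qT) = 0.9902973771; exp(-rT) = 0.9777512372
N(d1) = 0.4725608869
Delta = exp(-qT) * N(d1) = 0.9902973771 * 0.4725608869 = 0.467976


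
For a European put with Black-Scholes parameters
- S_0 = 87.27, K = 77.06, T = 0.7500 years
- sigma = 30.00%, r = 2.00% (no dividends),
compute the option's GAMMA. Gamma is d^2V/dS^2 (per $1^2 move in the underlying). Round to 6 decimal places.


d1 = 0.6665409630; d2 = 0.4067333418
phi(d1) = 0.3194747747; exp(-qT) = 1.0000000000; exp(-rT) = 0.9851119396
Gamma = exp(-qT) * phi(d1) / (S * sigma * sqrt(T)) = 1.0000000000 * 0.3194747747 / (87.2700 * 0.3000 * 0.8660254038) = 0.014090

Answer: Gamma = 0.014090


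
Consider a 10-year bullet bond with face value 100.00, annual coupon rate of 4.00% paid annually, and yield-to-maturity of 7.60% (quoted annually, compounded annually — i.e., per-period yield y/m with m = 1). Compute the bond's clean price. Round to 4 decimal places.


Answer: Price = 75.4017

Derivation:
Coupon per period c = face * coupon_rate / m = 4.000000
Periods per year m = 1; per-period yield y/m = 0.076000
Number of cashflows N = 10
Cashflows (t years, CF_t, discount factor 1/(1+y/m)^(m*t), PV):
  t = 1.0000: CF_t = 4.000000, DF = 0.929368, PV = 3.717472
  t = 2.0000: CF_t = 4.000000, DF = 0.863725, PV = 3.454900
  t = 3.0000: CF_t = 4.000000, DF = 0.802718, PV = 3.210873
  t = 4.0000: CF_t = 4.000000, DF = 0.746021, PV = 2.984083
  t = 5.0000: CF_t = 4.000000, DF = 0.693328, PV = 2.773311
  t = 6.0000: CF_t = 4.000000, DF = 0.644357, PV = 2.577427
  t = 7.0000: CF_t = 4.000000, DF = 0.598845, PV = 2.395378
  t = 8.0000: CF_t = 4.000000, DF = 0.556547, PV = 2.226188
  t = 9.0000: CF_t = 4.000000, DF = 0.517237, PV = 2.068948
  t = 10.0000: CF_t = 104.000000, DF = 0.480704, PV = 49.993164
Price P = sum_t PV_t = 75.401745


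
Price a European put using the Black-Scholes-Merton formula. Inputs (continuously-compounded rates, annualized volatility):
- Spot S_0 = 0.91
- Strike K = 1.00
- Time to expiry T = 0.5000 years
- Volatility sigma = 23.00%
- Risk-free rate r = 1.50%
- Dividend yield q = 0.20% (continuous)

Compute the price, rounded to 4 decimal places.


d1 = (ln(S/K) + (r - q + 0.5*sigma^2) * T) / (sigma * sqrt(T)) = -0.45860904
d2 = d1 - sigma * sqrt(T) = -0.62124360
exp(-rT) = 0.99252805; exp(-qT) = 0.99900050
P = K * exp(-rT) * N(-d2) - S_0 * exp(-qT) * N(-d1)
N(-d1) = 0.67674253; N(-d2) = 0.73278032
P = 1.0000 * 0.99252805 * 0.73278032 - 0.9100 * 0.99900050 * 0.67674253 = 0.1121

Answer: Price = 0.1121


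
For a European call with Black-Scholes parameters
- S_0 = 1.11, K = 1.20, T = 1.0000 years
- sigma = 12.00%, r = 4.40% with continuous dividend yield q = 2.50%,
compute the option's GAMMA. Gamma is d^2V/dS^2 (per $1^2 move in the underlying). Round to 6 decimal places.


d1 = -0.4313461789; d2 = -0.5513461789
phi(d1) = 0.3635027938; exp(-qT) = 0.9753099120; exp(-rT) = 0.9569539575
Gamma = exp(-qT) * phi(d1) / (S * sigma * sqrt(T)) = 0.9753099120 * 0.3635027938 / (1.1100 * 0.1200 * 1.0000000000) = 2.661621

Answer: Gamma = 2.661621


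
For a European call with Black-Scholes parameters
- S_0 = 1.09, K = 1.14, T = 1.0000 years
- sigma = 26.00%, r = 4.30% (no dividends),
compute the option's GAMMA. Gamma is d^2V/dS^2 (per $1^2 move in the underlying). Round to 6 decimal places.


Answer: Gamma = 1.397112

Derivation:
d1 = 0.1228824378; d2 = -0.1371175622
phi(d1) = 0.3959415895; exp(-qT) = 1.0000000000; exp(-rT) = 0.9579113901
Gamma = exp(-qT) * phi(d1) / (S * sigma * sqrt(T)) = 1.0000000000 * 0.3959415895 / (1.0900 * 0.2600 * 1.0000000000) = 1.397112


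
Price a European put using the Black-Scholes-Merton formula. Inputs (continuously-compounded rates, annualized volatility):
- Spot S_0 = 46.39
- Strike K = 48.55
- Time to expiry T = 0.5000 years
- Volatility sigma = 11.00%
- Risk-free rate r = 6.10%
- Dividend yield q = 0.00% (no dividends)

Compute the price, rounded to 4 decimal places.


Answer: Price = 1.8277

Derivation:
d1 = (ln(S/K) + (r - q + 0.5*sigma^2) * T) / (sigma * sqrt(T)) = -0.15408854
d2 = d1 - sigma * sqrt(T) = -0.23187029
exp(-rT) = 0.96996043; exp(-qT) = 1.00000000
P = K * exp(-rT) * N(-d2) - S_0 * exp(-qT) * N(-d1)
N(-d1) = 0.56123004; N(-d2) = 0.59168062
P = 48.5500 * 0.96996043 * 0.59168062 - 46.3900 * 1.00000000 * 0.56123004 = 1.8277


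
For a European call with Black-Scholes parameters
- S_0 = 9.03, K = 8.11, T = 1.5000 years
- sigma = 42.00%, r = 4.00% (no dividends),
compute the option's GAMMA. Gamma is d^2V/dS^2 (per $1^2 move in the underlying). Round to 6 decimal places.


d1 = 0.5827345805; d2 = 0.0683417345
phi(d1) = 0.3366443225; exp(-qT) = 1.0000000000; exp(-rT) = 0.9417645336
Gamma = exp(-qT) * phi(d1) / (S * sigma * sqrt(T)) = 1.0000000000 * 0.3366443225 / (9.0300 * 0.4200 * 1.2247448714) = 0.072475

Answer: Gamma = 0.072475


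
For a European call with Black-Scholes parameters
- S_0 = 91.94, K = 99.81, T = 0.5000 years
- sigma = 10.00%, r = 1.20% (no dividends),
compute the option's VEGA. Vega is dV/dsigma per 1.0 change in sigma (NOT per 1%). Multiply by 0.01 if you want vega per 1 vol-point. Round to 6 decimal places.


d1 = -1.0413163935; d2 = -1.1120270716
phi(d1) = 0.2319789953; exp(-qT) = 1.0000000000; exp(-rT) = 0.9940179641
Vega = S * exp(-qT) * phi(d1) * sqrt(T) = 91.9400 * 1.0000000000 * 0.2319789953 * 0.7071067812 = 15.081279

Answer: Vega = 15.081279


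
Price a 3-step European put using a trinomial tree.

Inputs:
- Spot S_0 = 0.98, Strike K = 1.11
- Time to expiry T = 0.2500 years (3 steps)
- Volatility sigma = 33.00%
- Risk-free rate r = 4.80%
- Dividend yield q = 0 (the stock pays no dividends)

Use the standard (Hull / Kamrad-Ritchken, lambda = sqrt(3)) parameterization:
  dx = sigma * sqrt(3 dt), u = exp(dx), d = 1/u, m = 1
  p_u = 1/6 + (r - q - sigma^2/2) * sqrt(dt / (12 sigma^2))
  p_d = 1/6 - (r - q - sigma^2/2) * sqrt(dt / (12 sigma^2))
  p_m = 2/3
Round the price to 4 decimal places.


dt = T/N = 0.083333; dx = sigma*sqrt(3*dt) = 0.165000
u = exp(dx) = 1.179393; d = 1/u = 0.847894
p_u = 0.165038, p_m = 0.666667, p_d = 0.168295
Discount per step: exp(-r*dt) = 0.996008
Stock lattice S(k, j) with j the centered position index:
  k=0: S(0,+0) = 0.9800
  k=1: S(1,-1) = 0.8309; S(1,+0) = 0.9800; S(1,+1) = 1.1558
  k=2: S(2,-2) = 0.7045; S(2,-1) = 0.8309; S(2,+0) = 0.9800; S(2,+1) = 1.1558; S(2,+2) = 1.3631
  k=3: S(3,-3) = 0.5974; S(3,-2) = 0.7045; S(3,-1) = 0.8309; S(3,+0) = 0.9800; S(3,+1) = 1.1558; S(3,+2) = 1.3631; S(3,+3) = 1.6077
Terminal payoffs V(N, j) = max(K - S_T, 0):
  V(3,-3) = 0.512621; V(3,-2) = 0.405455; V(3,-1) = 0.279064; V(3,+0) = 0.130000; V(3,+1) = 0.000000; V(3,+2) = 0.000000; V(3,+3) = 0.000000
Backward induction: V(k, j) = exp(-r*dt) * [p_u * V(k+1, j+1) + p_m * V(k+1, j) + p_d * V(k+1, j-1)]
  V(2,-2) = exp(-r*dt) * [p_u*0.279064 + p_m*0.405455 + p_d*0.512621] = 0.401024
  V(2,-1) = exp(-r*dt) * [p_u*0.130000 + p_m*0.279064 + p_d*0.405455] = 0.274633
  V(2,+0) = exp(-r*dt) * [p_u*0.000000 + p_m*0.130000 + p_d*0.279064] = 0.133098
  V(2,+1) = exp(-r*dt) * [p_u*0.000000 + p_m*0.000000 + p_d*0.130000] = 0.021791
  V(2,+2) = exp(-r*dt) * [p_u*0.000000 + p_m*0.000000 + p_d*0.000000] = 0.000000
  V(1,-1) = exp(-r*dt) * [p_u*0.133098 + p_m*0.274633 + p_d*0.401024] = 0.271458
  V(1,+0) = exp(-r*dt) * [p_u*0.021791 + p_m*0.133098 + p_d*0.274633] = 0.137995
  V(1,+1) = exp(-r*dt) * [p_u*0.000000 + p_m*0.021791 + p_d*0.133098] = 0.036780
  V(0,+0) = exp(-r*dt) * [p_u*0.036780 + p_m*0.137995 + p_d*0.271458] = 0.143178

Answer: Price = V(0,0) = 0.1432


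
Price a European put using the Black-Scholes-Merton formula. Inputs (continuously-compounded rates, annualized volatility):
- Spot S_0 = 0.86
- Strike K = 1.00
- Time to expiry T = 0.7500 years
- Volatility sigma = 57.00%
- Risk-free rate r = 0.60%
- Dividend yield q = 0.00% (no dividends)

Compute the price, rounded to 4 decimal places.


d1 = (ln(S/K) + (r - q + 0.5*sigma^2) * T) / (sigma * sqrt(T)) = -0.04960227
d2 = d1 - sigma * sqrt(T) = -0.54323675
exp(-rT) = 0.99551011; exp(-qT) = 1.00000000
P = K * exp(-rT) * N(-d2) - S_0 * exp(-qT) * N(-d1)
N(-d1) = 0.51978033; N(-d2) = 0.70651660
P = 1.0000 * 0.99551011 * 0.70651660 - 0.8600 * 1.00000000 * 0.51978033 = 0.2563

Answer: Price = 0.2563


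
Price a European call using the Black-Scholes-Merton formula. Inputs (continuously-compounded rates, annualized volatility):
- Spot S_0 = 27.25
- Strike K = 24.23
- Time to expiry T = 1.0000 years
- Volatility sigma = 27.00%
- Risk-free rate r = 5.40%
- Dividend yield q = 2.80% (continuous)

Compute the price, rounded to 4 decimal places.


d1 = (ln(S/K) + (r - q + 0.5*sigma^2) * T) / (sigma * sqrt(T)) = 0.66634069
d2 = d1 - sigma * sqrt(T) = 0.39634069
exp(-rT) = 0.94743211; exp(-qT) = 0.97238837
C = S_0 * exp(-qT) * N(d1) - K * exp(-rT) * N(d2)
N(d1) = 0.74740332; N(d2) = 0.65407314
C = 27.2500 * 0.97238837 * 0.74740332 - 24.2300 * 0.94743211 * 0.65407314 = 4.7893

Answer: Price = 4.7893


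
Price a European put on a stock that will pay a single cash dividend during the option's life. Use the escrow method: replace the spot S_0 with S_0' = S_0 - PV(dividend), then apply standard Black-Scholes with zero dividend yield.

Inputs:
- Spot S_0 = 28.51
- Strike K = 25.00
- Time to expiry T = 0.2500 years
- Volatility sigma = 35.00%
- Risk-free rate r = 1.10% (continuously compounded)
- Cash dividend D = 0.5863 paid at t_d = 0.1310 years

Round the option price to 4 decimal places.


Answer: Price = 0.7184

Derivation:
PV(D) = D * exp(-r * t_d) = 0.5863 * 0.99856004 = 0.58545575
S_0' = S_0 - PV(D) = 28.5100 - 0.58545575 = 27.92454425
d1 = (ln(S_0'/K) + (r + sigma^2/2)*T) / (sigma*sqrt(T)) = 0.73538685
d2 = d1 - sigma*sqrt(T) = 0.56038685
exp(-rT) = 0.99725378
N(-d1) = 0.23105196; N(-d2) = 0.28760780
P = K * exp(-rT) * N(-d2) - S_0' * N(-d1) = 25.0000 * 0.99725378 * 0.28760780 - 27.92454425 * 0.23105196 = 0.7184


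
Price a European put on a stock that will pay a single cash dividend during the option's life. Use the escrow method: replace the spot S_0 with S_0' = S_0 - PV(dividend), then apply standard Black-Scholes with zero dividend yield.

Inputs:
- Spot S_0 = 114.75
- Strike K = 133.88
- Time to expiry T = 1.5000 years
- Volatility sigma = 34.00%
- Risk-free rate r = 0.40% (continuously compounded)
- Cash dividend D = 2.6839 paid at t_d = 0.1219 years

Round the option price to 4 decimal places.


Answer: Price = 32.3901

Derivation:
PV(D) = D * exp(-r * t_d) = 2.6839 * 0.99951252 = 2.68259165
S_0' = S_0 - PV(D) = 114.7500 - 2.68259165 = 112.06740835
d1 = (ln(S_0'/K) + (r + sigma^2/2)*T) / (sigma*sqrt(T)) = -0.20446834
d2 = d1 - sigma*sqrt(T) = -0.62088159
exp(-rT) = 0.99401796
N(-d1) = 0.58100623; N(-d2) = 0.73266123
P = K * exp(-rT) * N(-d2) - S_0' * N(-d1) = 133.8800 * 0.99401796 * 0.73266123 - 112.06740835 * 0.58100623 = 32.3901


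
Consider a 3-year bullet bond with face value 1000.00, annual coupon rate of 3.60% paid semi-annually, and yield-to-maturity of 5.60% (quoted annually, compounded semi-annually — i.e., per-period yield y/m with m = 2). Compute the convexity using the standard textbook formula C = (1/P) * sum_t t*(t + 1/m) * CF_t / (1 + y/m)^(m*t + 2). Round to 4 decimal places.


Answer: Convexity = 9.3470

Derivation:
Coupon per period c = face * coupon_rate / m = 18.000000
Periods per year m = 2; per-period yield y/m = 0.028000
Number of cashflows N = 6
Cashflows (t years, CF_t, discount factor 1/(1+y/m)^(m*t), PV):
  t = 0.5000: CF_t = 18.000000, DF = 0.972763, PV = 17.509728
  t = 1.0000: CF_t = 18.000000, DF = 0.946267, PV = 17.032809
  t = 1.5000: CF_t = 18.000000, DF = 0.920493, PV = 16.568880
  t = 2.0000: CF_t = 18.000000, DF = 0.895422, PV = 16.117588
  t = 2.5000: CF_t = 18.000000, DF = 0.871033, PV = 15.678587
  t = 3.0000: CF_t = 1018.000000, DF = 0.847308, PV = 862.559554
Price P = sum_t PV_t = 945.467146
Convexity numerator sum_t t*(t + 1/m) * CF_t / (1+y/m)^(m*t + 2):
  t = 0.5000: term = 8.284440
  t = 1.0000: term = 24.176382
  t = 1.5000: term = 47.035762
  t = 2.0000: term = 76.257721
  t = 2.5000: term = 111.270994
  t = 3.0000: term = 8570.223735
Convexity = (1/P) * sum = 8837.249034 / 945.467146 = 9.346966


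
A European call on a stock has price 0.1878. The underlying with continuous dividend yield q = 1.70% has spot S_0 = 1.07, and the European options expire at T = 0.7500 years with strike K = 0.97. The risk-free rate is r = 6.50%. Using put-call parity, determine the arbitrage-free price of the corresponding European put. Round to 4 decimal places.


Put-call parity: C - P = S_0 * exp(-qT) - K * exp(-rT).
S_0 * exp(-qT) = 1.0700 * 0.98733094 = 1.05644410
K * exp(-rT) = 0.9700 * 0.95241920 = 0.92384663
P = C - S*exp(-qT) + K*exp(-rT)
P = 0.1878 - 1.05644410 + 0.92384663 = 0.0552

Answer: Put price = 0.0552


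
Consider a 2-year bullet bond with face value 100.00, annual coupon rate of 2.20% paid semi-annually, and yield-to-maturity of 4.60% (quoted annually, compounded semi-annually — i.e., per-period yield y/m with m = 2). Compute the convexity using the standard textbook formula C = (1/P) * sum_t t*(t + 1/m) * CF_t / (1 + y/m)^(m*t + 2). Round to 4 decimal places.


Coupon per period c = face * coupon_rate / m = 1.100000
Periods per year m = 2; per-period yield y/m = 0.023000
Number of cashflows N = 4
Cashflows (t years, CF_t, discount factor 1/(1+y/m)^(m*t), PV):
  t = 0.5000: CF_t = 1.100000, DF = 0.977517, PV = 1.075269
  t = 1.0000: CF_t = 1.100000, DF = 0.955540, PV = 1.051094
  t = 1.5000: CF_t = 1.100000, DF = 0.934056, PV = 1.027462
  t = 2.0000: CF_t = 101.100000, DF = 0.913056, PV = 92.309972
Price P = sum_t PV_t = 95.463797
Convexity numerator sum_t t*(t + 1/m) * CF_t / (1+y/m)^(m*t + 2):
  t = 0.5000: term = 0.513731
  t = 1.0000: term = 1.506543
  t = 1.5000: term = 2.945342
  t = 2.0000: term = 441.029213
Convexity = (1/P) * sum = 445.994829 / 95.463797 = 4.671874

Answer: Convexity = 4.6719


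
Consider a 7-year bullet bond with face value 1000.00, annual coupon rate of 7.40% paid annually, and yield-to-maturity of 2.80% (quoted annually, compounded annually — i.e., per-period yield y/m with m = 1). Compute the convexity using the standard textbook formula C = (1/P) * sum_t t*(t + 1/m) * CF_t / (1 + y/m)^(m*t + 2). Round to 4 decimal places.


Answer: Convexity = 41.7390

Derivation:
Coupon per period c = face * coupon_rate / m = 74.000000
Periods per year m = 1; per-period yield y/m = 0.028000
Number of cashflows N = 7
Cashflows (t years, CF_t, discount factor 1/(1+y/m)^(m*t), PV):
  t = 1.0000: CF_t = 74.000000, DF = 0.972763, PV = 71.984436
  t = 2.0000: CF_t = 74.000000, DF = 0.946267, PV = 70.023770
  t = 3.0000: CF_t = 74.000000, DF = 0.920493, PV = 68.116508
  t = 4.0000: CF_t = 74.000000, DF = 0.895422, PV = 66.261195
  t = 5.0000: CF_t = 74.000000, DF = 0.871033, PV = 64.456415
  t = 6.0000: CF_t = 74.000000, DF = 0.847308, PV = 62.700793
  t = 7.0000: CF_t = 1074.000000, DF = 0.824230, PV = 885.222571
Price P = sum_t PV_t = 1288.765687
Convexity numerator sum_t t*(t + 1/m) * CF_t / (1+y/m)^(m*t + 2):
  t = 1.0000: term = 136.233016
  t = 2.0000: term = 397.567167
  t = 3.0000: term = 773.476979
  t = 4.0000: term = 1254.015855
  t = 5.0000: term = 1829.789672
  t = 6.0000: term = 2491.931459
  t = 7.0000: term = 46908.794953
Convexity = (1/P) * sum = 53791.809101 / 1288.765687 = 41.739014


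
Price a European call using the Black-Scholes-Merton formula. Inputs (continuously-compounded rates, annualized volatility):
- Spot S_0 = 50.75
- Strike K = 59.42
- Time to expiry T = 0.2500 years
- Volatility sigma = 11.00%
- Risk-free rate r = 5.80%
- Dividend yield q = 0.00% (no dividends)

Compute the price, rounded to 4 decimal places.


Answer: Price = 0.0043

Derivation:
d1 = (ln(S/K) + (r - q + 0.5*sigma^2) * T) / (sigma * sqrt(T)) = -2.57648640
d2 = d1 - sigma * sqrt(T) = -2.63148640
exp(-rT) = 0.98560462; exp(-qT) = 1.00000000
C = S_0 * exp(-qT) * N(d1) - K * exp(-rT) * N(d2)
N(d1) = 0.00499051; N(d2) = 0.00425061
C = 50.7500 * 1.00000000 * 0.00499051 - 59.4200 * 0.98560462 * 0.00425061 = 0.0043


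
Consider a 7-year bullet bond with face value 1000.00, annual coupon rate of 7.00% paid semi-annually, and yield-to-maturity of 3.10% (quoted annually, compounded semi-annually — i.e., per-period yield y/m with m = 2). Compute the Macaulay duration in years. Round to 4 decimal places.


Coupon per period c = face * coupon_rate / m = 35.000000
Periods per year m = 2; per-period yield y/m = 0.015500
Number of cashflows N = 14
Cashflows (t years, CF_t, discount factor 1/(1+y/m)^(m*t), PV):
  t = 0.5000: CF_t = 35.000000, DF = 0.984737, PV = 34.465780
  t = 1.0000: CF_t = 35.000000, DF = 0.969706, PV = 33.939715
  t = 1.5000: CF_t = 35.000000, DF = 0.954905, PV = 33.421679
  t = 2.0000: CF_t = 35.000000, DF = 0.940330, PV = 32.911550
  t = 2.5000: CF_t = 35.000000, DF = 0.925977, PV = 32.409207
  t = 3.0000: CF_t = 35.000000, DF = 0.911844, PV = 31.914532
  t = 3.5000: CF_t = 35.000000, DF = 0.897926, PV = 31.427407
  t = 4.0000: CF_t = 35.000000, DF = 0.884220, PV = 30.947717
  t = 4.5000: CF_t = 35.000000, DF = 0.870724, PV = 30.475349
  t = 5.0000: CF_t = 35.000000, DF = 0.857434, PV = 30.010192
  t = 5.5000: CF_t = 35.000000, DF = 0.844347, PV = 29.552133
  t = 6.0000: CF_t = 35.000000, DF = 0.831459, PV = 29.101067
  t = 6.5000: CF_t = 35.000000, DF = 0.818768, PV = 28.656885
  t = 7.0000: CF_t = 1035.000000, DF = 0.806271, PV = 834.490432
Price P = sum_t PV_t = 1243.723645
Macaulay numerator sum_t t * PV_t:
  t * PV_t at t = 0.5000: 17.232890
  t * PV_t at t = 1.0000: 33.939715
  t * PV_t at t = 1.5000: 50.132518
  t * PV_t at t = 2.0000: 65.823100
  t * PV_t at t = 2.5000: 81.023018
  t * PV_t at t = 3.0000: 95.743595
  t * PV_t at t = 3.5000: 109.995925
  t * PV_t at t = 4.0000: 123.790870
  t * PV_t at t = 4.5000: 137.139073
  t * PV_t at t = 5.0000: 150.050958
  t * PV_t at t = 5.5000: 162.536734
  t * PV_t at t = 6.0000: 174.606401
  t * PV_t at t = 6.5000: 186.269754
  t * PV_t at t = 7.0000: 5841.433022
Macaulay duration D = (sum_t t * PV_t) / P = 7229.717572 / 1243.723645 = 5.812961

Answer: Macaulay duration = 5.8130 years


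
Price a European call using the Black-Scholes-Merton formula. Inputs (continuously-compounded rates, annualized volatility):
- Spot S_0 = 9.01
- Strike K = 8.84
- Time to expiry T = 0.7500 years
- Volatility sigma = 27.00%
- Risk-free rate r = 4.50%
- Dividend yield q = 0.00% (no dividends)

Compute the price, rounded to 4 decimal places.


d1 = (ln(S/K) + (r - q + 0.5*sigma^2) * T) / (sigma * sqrt(T)) = 0.34271382
d2 = d1 - sigma * sqrt(T) = 0.10888696
exp(-rT) = 0.96681318; exp(-qT) = 1.00000000
C = S_0 * exp(-qT) * N(d1) - K * exp(-rT) * N(d2)
N(d1) = 0.63409312; N(d2) = 0.54335392
C = 9.0100 * 1.00000000 * 0.63409312 - 8.8400 * 0.96681318 * 0.54335392 = 1.0693

Answer: Price = 1.0693


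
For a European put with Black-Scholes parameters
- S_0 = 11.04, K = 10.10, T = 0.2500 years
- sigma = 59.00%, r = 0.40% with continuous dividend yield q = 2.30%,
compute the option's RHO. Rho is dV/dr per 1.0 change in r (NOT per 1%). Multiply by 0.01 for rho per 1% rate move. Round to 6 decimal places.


d1 = 0.4330580237; d2 = 0.1380580237
phi(d1) = 0.3632339510; exp(-qT) = 0.9942664996; exp(-rT) = 0.9990004998
N(-d2) = 0.4450972801
Rho = -K*T*exp(-rT)*N(-d2) = -10.1000 * 0.2500 * 0.9990004998 * 0.4450972801 = -1.122747

Answer: Rho = -1.122747


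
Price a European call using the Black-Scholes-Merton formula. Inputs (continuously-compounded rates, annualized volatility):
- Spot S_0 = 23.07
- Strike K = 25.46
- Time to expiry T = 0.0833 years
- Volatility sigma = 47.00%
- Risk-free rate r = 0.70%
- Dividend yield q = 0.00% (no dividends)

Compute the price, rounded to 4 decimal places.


d1 = (ln(S/K) + (r - q + 0.5*sigma^2) * T) / (sigma * sqrt(T)) = -0.65456558
d2 = d1 - sigma * sqrt(T) = -0.79021576
exp(-rT) = 0.99941707; exp(-qT) = 1.00000000
C = S_0 * exp(-qT) * N(d1) - K * exp(-rT) * N(d2)
N(d1) = 0.25637374; N(d2) = 0.21470089
C = 23.0700 * 1.00000000 * 0.25637374 - 25.4600 * 0.99941707 * 0.21470089 = 0.4514

Answer: Price = 0.4514


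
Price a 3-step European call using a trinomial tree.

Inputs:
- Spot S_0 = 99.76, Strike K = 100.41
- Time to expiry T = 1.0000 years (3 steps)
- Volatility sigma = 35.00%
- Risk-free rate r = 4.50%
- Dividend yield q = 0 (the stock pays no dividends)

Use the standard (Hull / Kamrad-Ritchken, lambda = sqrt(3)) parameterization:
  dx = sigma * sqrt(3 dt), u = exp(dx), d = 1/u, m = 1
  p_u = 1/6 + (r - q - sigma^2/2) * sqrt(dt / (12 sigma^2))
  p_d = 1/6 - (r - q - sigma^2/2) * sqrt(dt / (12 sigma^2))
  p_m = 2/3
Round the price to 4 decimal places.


dt = T/N = 0.333333; dx = sigma*sqrt(3*dt) = 0.350000
u = exp(dx) = 1.419068; d = 1/u = 0.704688
p_u = 0.158929, p_m = 0.666667, p_d = 0.174405
Discount per step: exp(-r*dt) = 0.985112
Stock lattice S(k, j) with j the centered position index:
  k=0: S(0,+0) = 99.7600
  k=1: S(1,-1) = 70.2997; S(1,+0) = 99.7600; S(1,+1) = 141.5662
  k=2: S(2,-2) = 49.5393; S(2,-1) = 70.2997; S(2,+0) = 99.7600; S(2,+1) = 141.5662; S(2,+2) = 200.8920
  k=3: S(3,-3) = 34.9098; S(3,-2) = 49.5393; S(3,-1) = 70.2997; S(3,+0) = 99.7600; S(3,+1) = 141.5662; S(3,+2) = 200.8920; S(3,+3) = 285.0793
Terminal payoffs V(N, j) = max(S_T - K, 0):
  V(3,-3) = 0.000000; V(3,-2) = 0.000000; V(3,-1) = 0.000000; V(3,+0) = 0.000000; V(3,+1) = 41.156179; V(3,+2) = 100.481970; V(3,+3) = 184.669276
Backward induction: V(k, j) = exp(-r*dt) * [p_u * V(k+1, j+1) + p_m * V(k+1, j) + p_d * V(k+1, j-1)]
  V(2,-2) = exp(-r*dt) * [p_u*0.000000 + p_m*0.000000 + p_d*0.000000] = 0.000000
  V(2,-1) = exp(-r*dt) * [p_u*0.000000 + p_m*0.000000 + p_d*0.000000] = 0.000000
  V(2,+0) = exp(-r*dt) * [p_u*41.156179 + p_m*0.000000 + p_d*0.000000] = 6.443511
  V(2,+1) = exp(-r*dt) * [p_u*100.481970 + p_m*41.156179 + p_d*0.000000] = 42.760664
  V(2,+2) = exp(-r*dt) * [p_u*184.669276 + p_m*100.481970 + p_d*41.156179] = 101.973900
  V(1,-1) = exp(-r*dt) * [p_u*6.443511 + p_m*0.000000 + p_d*0.000000] = 1.008812
  V(1,+0) = exp(-r*dt) * [p_u*42.760664 + p_m*6.443511 + p_d*0.000000] = 10.926434
  V(1,+1) = exp(-r*dt) * [p_u*101.973900 + p_m*42.760664 + p_d*6.443511] = 45.155024
  V(0,+0) = exp(-r*dt) * [p_u*45.155024 + p_m*10.926434 + p_d*1.008812] = 14.418743

Answer: Price = V(0,0) = 14.4187


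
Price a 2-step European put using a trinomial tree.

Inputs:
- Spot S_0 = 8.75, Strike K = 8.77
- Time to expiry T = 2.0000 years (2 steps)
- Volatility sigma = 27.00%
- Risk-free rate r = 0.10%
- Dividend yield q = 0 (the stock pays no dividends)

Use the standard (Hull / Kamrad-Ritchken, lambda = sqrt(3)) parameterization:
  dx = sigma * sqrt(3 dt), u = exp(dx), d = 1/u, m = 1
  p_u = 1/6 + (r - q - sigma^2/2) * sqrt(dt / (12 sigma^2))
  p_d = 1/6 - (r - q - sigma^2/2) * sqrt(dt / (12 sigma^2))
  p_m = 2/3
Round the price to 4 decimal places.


Answer: Price = V(0,0) = 1.1279

Derivation:
dt = T/N = 1.000000; dx = sigma*sqrt(3*dt) = 0.467654
u = exp(dx) = 1.596245; d = 1/u = 0.626470
p_u = 0.128765, p_m = 0.666667, p_d = 0.204569
Discount per step: exp(-r*dt) = 0.999000
Stock lattice S(k, j) with j the centered position index:
  k=0: S(0,+0) = 8.7500
  k=1: S(1,-1) = 5.4816; S(1,+0) = 8.7500; S(1,+1) = 13.9671
  k=2: S(2,-2) = 3.4341; S(2,-1) = 5.4816; S(2,+0) = 8.7500; S(2,+1) = 13.9671; S(2,+2) = 22.2950
Terminal payoffs V(N, j) = max(K - S_T, 0):
  V(2,-2) = 5.335930; V(2,-1) = 3.288384; V(2,+0) = 0.020000; V(2,+1) = 0.000000; V(2,+2) = 0.000000
Backward induction: V(k, j) = exp(-r*dt) * [p_u * V(k+1, j+1) + p_m * V(k+1, j) + p_d * V(k+1, j-1)]
  V(1,-1) = exp(-r*dt) * [p_u*0.020000 + p_m*3.288384 + p_d*5.335930] = 3.283110
  V(1,+0) = exp(-r*dt) * [p_u*0.000000 + p_m*0.020000 + p_d*3.288384] = 0.685348
  V(1,+1) = exp(-r*dt) * [p_u*0.000000 + p_m*0.000000 + p_d*0.020000] = 0.004087
  V(0,+0) = exp(-r*dt) * [p_u*0.004087 + p_m*0.685348 + p_d*3.283110] = 1.127918


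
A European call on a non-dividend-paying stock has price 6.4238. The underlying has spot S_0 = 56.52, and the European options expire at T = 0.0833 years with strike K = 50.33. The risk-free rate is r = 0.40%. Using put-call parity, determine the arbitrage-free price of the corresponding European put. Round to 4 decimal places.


Answer: Put price = 0.2170

Derivation:
Put-call parity: C - P = S_0 * exp(-qT) - K * exp(-rT).
S_0 * exp(-qT) = 56.5200 * 1.00000000 = 56.52000000
K * exp(-rT) = 50.3300 * 0.99966686 = 50.31323284
P = C - S*exp(-qT) + K*exp(-rT)
P = 6.4238 - 56.52000000 + 50.31323284 = 0.2170


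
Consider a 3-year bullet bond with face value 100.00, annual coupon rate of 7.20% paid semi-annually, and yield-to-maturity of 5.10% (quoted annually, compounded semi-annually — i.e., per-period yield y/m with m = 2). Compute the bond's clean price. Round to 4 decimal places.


Coupon per period c = face * coupon_rate / m = 3.600000
Periods per year m = 2; per-period yield y/m = 0.025500
Number of cashflows N = 6
Cashflows (t years, CF_t, discount factor 1/(1+y/m)^(m*t), PV):
  t = 0.5000: CF_t = 3.600000, DF = 0.975134, PV = 3.510483
  t = 1.0000: CF_t = 3.600000, DF = 0.950886, PV = 3.423191
  t = 1.5000: CF_t = 3.600000, DF = 0.927242, PV = 3.338071
  t = 2.0000: CF_t = 3.600000, DF = 0.904185, PV = 3.255066
  t = 2.5000: CF_t = 3.600000, DF = 0.881702, PV = 3.174126
  t = 3.0000: CF_t = 103.600000, DF = 0.859777, PV = 89.072936
Price P = sum_t PV_t = 105.773873

Answer: Price = 105.7739


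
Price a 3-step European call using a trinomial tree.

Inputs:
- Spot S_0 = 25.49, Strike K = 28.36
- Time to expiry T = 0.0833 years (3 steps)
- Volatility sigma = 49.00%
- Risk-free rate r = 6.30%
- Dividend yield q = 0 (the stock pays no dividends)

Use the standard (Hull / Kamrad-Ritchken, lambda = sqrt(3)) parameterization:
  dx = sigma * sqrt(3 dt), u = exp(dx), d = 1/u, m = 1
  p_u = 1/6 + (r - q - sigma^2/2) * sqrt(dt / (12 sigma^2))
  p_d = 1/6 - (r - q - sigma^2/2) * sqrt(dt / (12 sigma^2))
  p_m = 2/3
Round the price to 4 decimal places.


Answer: Price = V(0,0) = 0.5535

Derivation:
dt = T/N = 0.027767; dx = sigma*sqrt(3*dt) = 0.141423
u = exp(dx) = 1.151911; d = 1/u = 0.868122
p_u = 0.161066, p_m = 0.666667, p_d = 0.172267
Discount per step: exp(-r*dt) = 0.998252
Stock lattice S(k, j) with j the centered position index:
  k=0: S(0,+0) = 25.4900
  k=1: S(1,-1) = 22.1284; S(1,+0) = 25.4900; S(1,+1) = 29.3622
  k=2: S(2,-2) = 19.2102; S(2,-1) = 22.1284; S(2,+0) = 25.4900; S(2,+1) = 29.3622; S(2,+2) = 33.8227
  k=3: S(3,-3) = 16.6768; S(3,-2) = 19.2102; S(3,-1) = 22.1284; S(3,+0) = 25.4900; S(3,+1) = 29.3622; S(3,+2) = 33.8227; S(3,+3) = 38.9607
Terminal payoffs V(N, j) = max(S_T - K, 0):
  V(3,-3) = 0.000000; V(3,-2) = 0.000000; V(3,-1) = 0.000000; V(3,+0) = 0.000000; V(3,+1) = 1.002218; V(3,+2) = 5.462669; V(3,+3) = 10.600713
Backward induction: V(k, j) = exp(-r*dt) * [p_u * V(k+1, j+1) + p_m * V(k+1, j) + p_d * V(k+1, j-1)]
  V(2,-2) = exp(-r*dt) * [p_u*0.000000 + p_m*0.000000 + p_d*0.000000] = 0.000000
  V(2,-1) = exp(-r*dt) * [p_u*0.000000 + p_m*0.000000 + p_d*0.000000] = 0.000000
  V(2,+0) = exp(-r*dt) * [p_u*1.002218 + p_m*0.000000 + p_d*0.000000] = 0.161141
  V(2,+1) = exp(-r*dt) * [p_u*5.462669 + p_m*1.002218 + p_d*0.000000] = 1.545291
  V(2,+2) = exp(-r*dt) * [p_u*10.600713 + p_m*5.462669 + p_d*1.002218] = 5.512194
  V(1,-1) = exp(-r*dt) * [p_u*0.161141 + p_m*0.000000 + p_d*0.000000] = 0.025909
  V(1,+0) = exp(-r*dt) * [p_u*1.545291 + p_m*0.161141 + p_d*0.000000] = 0.355699
  V(1,+1) = exp(-r*dt) * [p_u*5.512194 + p_m*1.545291 + p_d*0.161141] = 1.942380
  V(0,+0) = exp(-r*dt) * [p_u*1.942380 + p_m*0.355699 + p_d*0.025909] = 0.553478


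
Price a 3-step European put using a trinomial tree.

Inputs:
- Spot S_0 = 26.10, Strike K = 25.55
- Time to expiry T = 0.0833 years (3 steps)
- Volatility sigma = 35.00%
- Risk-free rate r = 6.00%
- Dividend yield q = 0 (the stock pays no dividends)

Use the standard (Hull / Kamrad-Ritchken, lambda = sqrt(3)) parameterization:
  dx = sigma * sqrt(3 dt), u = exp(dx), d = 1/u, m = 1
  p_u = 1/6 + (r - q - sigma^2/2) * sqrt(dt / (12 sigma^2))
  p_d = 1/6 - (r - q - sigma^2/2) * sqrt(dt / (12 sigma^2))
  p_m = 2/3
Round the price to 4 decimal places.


dt = T/N = 0.027767; dx = sigma*sqrt(3*dt) = 0.101016
u = exp(dx) = 1.106294; d = 1/u = 0.903918
p_u = 0.166495, p_m = 0.666667, p_d = 0.166838
Discount per step: exp(-r*dt) = 0.998335
Stock lattice S(k, j) with j the centered position index:
  k=0: S(0,+0) = 26.1000
  k=1: S(1,-1) = 23.5923; S(1,+0) = 26.1000; S(1,+1) = 28.8743
  k=2: S(2,-2) = 21.3255; S(2,-1) = 23.5923; S(2,+0) = 26.1000; S(2,+1) = 28.8743; S(2,+2) = 31.9435
  k=3: S(3,-3) = 19.2765; S(3,-2) = 21.3255; S(3,-1) = 23.5923; S(3,+0) = 26.1000; S(3,+1) = 28.8743; S(3,+2) = 31.9435; S(3,+3) = 35.3389
Terminal payoffs V(N, j) = max(K - S_T, 0):
  V(3,-3) = 6.273494; V(3,-2) = 4.224509; V(3,-1) = 1.957727; V(3,+0) = 0.000000; V(3,+1) = 0.000000; V(3,+2) = 0.000000; V(3,+3) = 0.000000
Backward induction: V(k, j) = exp(-r*dt) * [p_u * V(k+1, j+1) + p_m * V(k+1, j) + p_d * V(k+1, j-1)]
  V(2,-2) = exp(-r*dt) * [p_u*1.957727 + p_m*4.224509 + p_d*6.273494] = 4.181978
  V(2,-1) = exp(-r*dt) * [p_u*0.000000 + p_m*1.957727 + p_d*4.224509] = 2.006616
  V(2,+0) = exp(-r*dt) * [p_u*0.000000 + p_m*0.000000 + p_d*1.957727] = 0.326081
  V(2,+1) = exp(-r*dt) * [p_u*0.000000 + p_m*0.000000 + p_d*0.000000] = 0.000000
  V(2,+2) = exp(-r*dt) * [p_u*0.000000 + p_m*0.000000 + p_d*0.000000] = 0.000000
  V(1,-1) = exp(-r*dt) * [p_u*0.326081 + p_m*2.006616 + p_d*4.181978] = 2.086271
  V(1,+0) = exp(-r*dt) * [p_u*0.000000 + p_m*0.326081 + p_d*2.006616] = 0.551249
  V(1,+1) = exp(-r*dt) * [p_u*0.000000 + p_m*0.000000 + p_d*0.326081] = 0.054312
  V(0,+0) = exp(-r*dt) * [p_u*0.054312 + p_m*0.551249 + p_d*2.086271] = 0.723406

Answer: Price = V(0,0) = 0.7234


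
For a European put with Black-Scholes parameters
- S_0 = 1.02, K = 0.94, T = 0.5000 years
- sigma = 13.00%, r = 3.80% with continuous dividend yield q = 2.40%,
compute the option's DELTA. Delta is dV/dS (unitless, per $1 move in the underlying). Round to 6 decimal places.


Answer: Delta = -0.154230

Derivation:
d1 = 1.0106517419; d2 = 0.9187278603
phi(d1) = 0.2393934120; exp(-qT) = 0.9880717129; exp(-rT) = 0.9811793622
N(-d1) = 0.1560915709
Delta = -exp(-qT) * N(-d1) = -0.9880717129 * 0.1560915709 = -0.154230


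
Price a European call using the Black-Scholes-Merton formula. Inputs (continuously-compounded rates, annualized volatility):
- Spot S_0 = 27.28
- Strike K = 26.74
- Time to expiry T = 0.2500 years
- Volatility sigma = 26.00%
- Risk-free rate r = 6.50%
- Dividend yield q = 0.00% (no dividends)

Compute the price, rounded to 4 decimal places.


Answer: Price = 1.9277

Derivation:
d1 = (ln(S/K) + (r - q + 0.5*sigma^2) * T) / (sigma * sqrt(T)) = 0.34379432
d2 = d1 - sigma * sqrt(T) = 0.21379432
exp(-rT) = 0.98388132; exp(-qT) = 1.00000000
C = S_0 * exp(-qT) * N(d1) - K * exp(-rT) * N(d2)
N(d1) = 0.63449951; N(d2) = 0.58464627
C = 27.2800 * 1.00000000 * 0.63449951 - 26.7400 * 0.98388132 * 0.58464627 = 1.9277


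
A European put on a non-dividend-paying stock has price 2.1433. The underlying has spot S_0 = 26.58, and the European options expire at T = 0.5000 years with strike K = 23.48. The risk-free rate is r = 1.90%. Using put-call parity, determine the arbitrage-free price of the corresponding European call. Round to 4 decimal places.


Answer: Call price = 5.4653

Derivation:
Put-call parity: C - P = S_0 * exp(-qT) - K * exp(-rT).
S_0 * exp(-qT) = 26.5800 * 1.00000000 = 26.58000000
K * exp(-rT) = 23.4800 * 0.99054498 = 23.25799619
C = P + S*exp(-qT) - K*exp(-rT)
C = 2.1433 + 26.58000000 - 23.25799619 = 5.4653


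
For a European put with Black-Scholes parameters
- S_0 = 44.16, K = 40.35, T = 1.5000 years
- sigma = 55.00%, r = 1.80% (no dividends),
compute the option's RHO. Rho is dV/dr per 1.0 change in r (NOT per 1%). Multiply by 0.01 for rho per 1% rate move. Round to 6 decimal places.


Answer: Rho = -33.265186

Derivation:
d1 = 0.5108344162; d2 = -0.1627752631
phi(d1) = 0.3501427209; exp(-qT) = 1.0000000000; exp(-rT) = 0.9733612415
N(-d2) = 0.5646523072
Rho = -K*T*exp(-rT)*N(-d2) = -40.3500 * 1.5000 * 0.9733612415 * 0.5646523072 = -33.265186


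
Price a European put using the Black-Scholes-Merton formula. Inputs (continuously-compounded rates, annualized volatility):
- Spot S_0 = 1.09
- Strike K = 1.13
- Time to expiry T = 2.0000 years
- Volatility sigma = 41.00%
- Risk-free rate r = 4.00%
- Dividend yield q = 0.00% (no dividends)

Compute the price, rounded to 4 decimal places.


d1 = (ln(S/K) + (r - q + 0.5*sigma^2) * T) / (sigma * sqrt(T)) = 0.36572953
d2 = d1 - sigma * sqrt(T) = -0.21409803
exp(-rT) = 0.92311635; exp(-qT) = 1.00000000
P = K * exp(-rT) * N(-d2) - S_0 * exp(-qT) * N(-d1)
N(-d1) = 0.35728345; N(-d2) = 0.58476469
P = 1.1300 * 0.92311635 * 0.58476469 - 1.0900 * 1.00000000 * 0.35728345 = 0.2205

Answer: Price = 0.2205


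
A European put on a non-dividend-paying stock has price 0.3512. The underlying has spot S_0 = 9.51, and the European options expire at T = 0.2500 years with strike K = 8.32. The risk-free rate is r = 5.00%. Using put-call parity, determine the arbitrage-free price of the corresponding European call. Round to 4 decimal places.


Answer: Call price = 1.6446

Derivation:
Put-call parity: C - P = S_0 * exp(-qT) - K * exp(-rT).
S_0 * exp(-qT) = 9.5100 * 1.00000000 = 9.51000000
K * exp(-rT) = 8.3200 * 0.98757780 = 8.21664730
C = P + S*exp(-qT) - K*exp(-rT)
C = 0.3512 + 9.51000000 - 8.21664730 = 1.6446


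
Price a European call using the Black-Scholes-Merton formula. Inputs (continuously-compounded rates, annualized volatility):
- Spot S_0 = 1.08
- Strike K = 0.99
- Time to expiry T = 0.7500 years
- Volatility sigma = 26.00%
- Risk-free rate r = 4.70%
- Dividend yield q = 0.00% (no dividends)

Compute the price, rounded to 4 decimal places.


Answer: Price = 0.1664

Derivation:
d1 = (ln(S/K) + (r - q + 0.5*sigma^2) * T) / (sigma * sqrt(T)) = 0.65556514
d2 = d1 - sigma * sqrt(T) = 0.43039854
exp(-rT) = 0.96536405; exp(-qT) = 1.00000000
C = S_0 * exp(-qT) * N(d1) - K * exp(-rT) * N(d2)
N(d1) = 0.74394802; N(d2) = 0.66654712
C = 1.0800 * 1.00000000 * 0.74394802 - 0.9900 * 0.96536405 * 0.66654712 = 0.1664


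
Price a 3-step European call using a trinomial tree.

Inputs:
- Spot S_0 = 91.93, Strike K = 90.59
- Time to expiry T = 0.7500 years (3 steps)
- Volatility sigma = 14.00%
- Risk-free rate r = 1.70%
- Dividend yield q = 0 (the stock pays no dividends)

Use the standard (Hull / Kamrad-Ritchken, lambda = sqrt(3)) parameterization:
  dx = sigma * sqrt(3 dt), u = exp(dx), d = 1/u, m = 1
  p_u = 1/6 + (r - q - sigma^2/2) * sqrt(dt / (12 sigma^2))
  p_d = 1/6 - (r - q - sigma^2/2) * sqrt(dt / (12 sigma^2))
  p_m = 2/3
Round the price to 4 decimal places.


Answer: Price = V(0,0) = 5.5571

Derivation:
dt = T/N = 0.250000; dx = sigma*sqrt(3*dt) = 0.121244
u = exp(dx) = 1.128900; d = 1/u = 0.885818
p_u = 0.174090, p_m = 0.666667, p_d = 0.159244
Discount per step: exp(-r*dt) = 0.995759
Stock lattice S(k, j) with j the centered position index:
  k=0: S(0,+0) = 91.9300
  k=1: S(1,-1) = 81.4333; S(1,+0) = 91.9300; S(1,+1) = 103.7798
  k=2: S(2,-2) = 72.1351; S(2,-1) = 81.4333; S(2,+0) = 91.9300; S(2,+1) = 103.7798; S(2,+2) = 117.1570
  k=3: S(3,-3) = 63.8986; S(3,-2) = 72.1351; S(3,-1) = 81.4333; S(3,+0) = 91.9300; S(3,+1) = 103.7798; S(3,+2) = 117.1570; S(3,+3) = 132.2585
Terminal payoffs V(N, j) = max(S_T - K, 0):
  V(3,-3) = 0.000000; V(3,-2) = 0.000000; V(3,-1) = 0.000000; V(3,+0) = 1.340000; V(3,+1) = 13.189761; V(3,+2) = 26.566955; V(3,+3) = 41.668466
Backward induction: V(k, j) = exp(-r*dt) * [p_u * V(k+1, j+1) + p_m * V(k+1, j) + p_d * V(k+1, j-1)]
  V(2,-2) = exp(-r*dt) * [p_u*0.000000 + p_m*0.000000 + p_d*0.000000] = 0.000000
  V(2,-1) = exp(-r*dt) * [p_u*1.340000 + p_m*0.000000 + p_d*0.000000] = 0.232291
  V(2,+0) = exp(-r*dt) * [p_u*13.189761 + p_m*1.340000 + p_d*0.000000] = 3.176009
  V(2,+1) = exp(-r*dt) * [p_u*26.566955 + p_m*13.189761 + p_d*1.340000] = 13.573784
  V(2,+2) = exp(-r*dt) * [p_u*41.668466 + p_m*26.566955 + p_d*13.189761] = 26.950956
  V(1,-1) = exp(-r*dt) * [p_u*3.176009 + p_m*0.232291 + p_d*0.000000] = 0.704770
  V(1,+0) = exp(-r*dt) * [p_u*13.573784 + p_m*3.176009 + p_d*0.232291] = 4.498228
  V(1,+1) = exp(-r*dt) * [p_u*26.950956 + p_m*13.573784 + p_d*3.176009] = 14.186412
  V(0,+0) = exp(-r*dt) * [p_u*14.186412 + p_m*4.498228 + p_d*0.704770] = 5.557090


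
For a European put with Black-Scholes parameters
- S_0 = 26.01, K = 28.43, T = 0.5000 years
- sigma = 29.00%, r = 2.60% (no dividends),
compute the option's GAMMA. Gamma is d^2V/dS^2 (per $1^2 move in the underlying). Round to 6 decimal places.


Answer: Gamma = 0.072161

Derivation:
d1 = -0.2679146945; d2 = -0.4729756610
phi(d1) = 0.3848784630; exp(-qT) = 1.0000000000; exp(-rT) = 0.9870841350
Gamma = exp(-qT) * phi(d1) / (S * sigma * sqrt(T)) = 1.0000000000 * 0.3848784630 / (26.0100 * 0.2900 * 0.7071067812) = 0.072161
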